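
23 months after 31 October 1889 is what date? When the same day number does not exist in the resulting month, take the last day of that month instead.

Advancing 23 months from October 31, 1889.
month 10 + 23 = 33, which is month 9 of year 1891 → September 1891.
September 1891 has only 30 days and the start was day 31, so the date clamps to September 30, 1891.

September 30, 1891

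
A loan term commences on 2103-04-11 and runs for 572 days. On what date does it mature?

Counting forward 572 days from April 11, 2103.
April has 30 days, so 30 − 11 = 19 days remain after April 11, 2103; 572 − 19 = 553 left.
May 2103 has 31 days: 553 − 31 = 522 left.
June 2103 has 30 days: 522 − 30 = 492 left.
July 2103 has 31 days: 492 − 31 = 461 left.
August 2103 has 31 days: 461 − 31 = 430 left.
September 2103 has 30 days: 430 − 30 = 400 left.
October 2103 has 31 days: 400 − 31 = 369 left.
November 2103 has 30 days: 369 − 30 = 339 left.
December 2103 has 31 days: 339 − 31 = 308 left.
January 2104 has 31 days: 308 − 31 = 277 left.
February 2104 has 29 days (2104 is a leap year): 277 − 29 = 248 left.
March 2104 has 31 days: 248 − 31 = 217 left.
April 2104 has 30 days: 217 − 30 = 187 left.
May 2104 has 31 days: 187 − 31 = 156 left.
June 2104 has 30 days: 156 − 30 = 126 left.
July 2104 has 31 days: 126 − 31 = 95 left.
August 2104 has 31 days: 95 − 31 = 64 left.
September 2104 has 30 days: 64 − 30 = 34 left.
October 2104 has 31 days: 34 − 31 = 3 left.
3 days into November 2104 → November 3, 2104.

November 3, 2104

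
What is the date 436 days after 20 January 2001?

Adding 436 days from January 20, 2001.
January has 31 days, so 31 − 20 = 11 days remain after January 20, 2001; 436 − 11 = 425 left.
February 2001 has 28 days (2001 is not a leap year): 425 − 28 = 397 left.
March 2001 has 31 days: 397 − 31 = 366 left.
April 2001 has 30 days: 366 − 30 = 336 left.
May 2001 has 31 days: 336 − 31 = 305 left.
June 2001 has 30 days: 305 − 30 = 275 left.
July 2001 has 31 days: 275 − 31 = 244 left.
August 2001 has 31 days: 244 − 31 = 213 left.
September 2001 has 30 days: 213 − 30 = 183 left.
October 2001 has 31 days: 183 − 31 = 152 left.
November 2001 has 30 days: 152 − 30 = 122 left.
December 2001 has 31 days: 122 − 31 = 91 left.
January 2002 has 31 days: 91 − 31 = 60 left.
February 2002 has 28 days (2002 is not a leap year): 60 − 28 = 32 left.
March 2002 has 31 days: 32 − 31 = 1 left.
1 day into April 2002 → April 1, 2002.

April 1, 2002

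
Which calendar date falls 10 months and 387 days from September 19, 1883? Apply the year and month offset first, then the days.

Counting forward 10 months and 387 days from September 19, 1883: first the month/year part, then the days.
month 9 + 10 = 19, which is month 7 of year 1884 → July 1884.
Day 19 is valid in July, giving July 19, 1884.
Now add 387 days from July 19, 1884.
July has 31 days, so 31 − 19 = 12 days remain after July 19, 1884; 387 − 12 = 375 left.
August 1884 has 31 days: 375 − 31 = 344 left.
September 1884 has 30 days: 344 − 30 = 314 left.
October 1884 has 31 days: 314 − 31 = 283 left.
November 1884 has 30 days: 283 − 30 = 253 left.
December 1884 has 31 days: 253 − 31 = 222 left.
January 1885 has 31 days: 222 − 31 = 191 left.
February 1885 has 28 days (1885 is not a leap year): 191 − 28 = 163 left.
March 1885 has 31 days: 163 − 31 = 132 left.
April 1885 has 30 days: 132 − 30 = 102 left.
May 1885 has 31 days: 102 − 31 = 71 left.
June 1885 has 30 days: 71 − 30 = 41 left.
July 1885 has 31 days: 41 − 31 = 10 left.
10 days into August 1885 → August 10, 1885.

August 10, 1885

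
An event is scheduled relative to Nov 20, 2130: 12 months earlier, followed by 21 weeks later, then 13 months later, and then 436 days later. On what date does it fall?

July 25, 2132

Counting back 12 months from November 20, 2130:
month 11 − 12 = -1, which is month 11 of year 2129 → November 2129.
Day 20 is valid in November, giving November 20, 2129.
Adding 21 weeks (= 147 days) from November 20, 2129:
November has 30 days, so 30 − 20 = 10 days remain after November 20, 2129; 147 − 10 = 137 left.
December 2129 has 31 days: 137 − 31 = 106 left.
January 2130 has 31 days: 106 − 31 = 75 left.
February 2130 has 28 days (2130 is not a leap year): 75 − 28 = 47 left.
March 2130 has 31 days: 47 − 31 = 16 left.
16 days into April 2130 → April 16, 2130.
Counting forward 13 months from April 16, 2130:
month 4 + 13 = 17, which is month 5 of year 2131 → May 2131.
Day 16 is valid in May, giving May 16, 2131.
Advancing 436 days from May 16, 2131:
May has 31 days, so 31 − 16 = 15 days remain after May 16, 2131; 436 − 15 = 421 left.
June 2131 has 30 days: 421 − 30 = 391 left.
July 2131 has 31 days: 391 − 31 = 360 left.
August 2131 has 31 days: 360 − 31 = 329 left.
September 2131 has 30 days: 329 − 30 = 299 left.
October 2131 has 31 days: 299 − 31 = 268 left.
November 2131 has 30 days: 268 − 30 = 238 left.
December 2131 has 31 days: 238 − 31 = 207 left.
January 2132 has 31 days: 207 − 31 = 176 left.
February 2132 has 29 days (2132 is a leap year): 176 − 29 = 147 left.
March 2132 has 31 days: 147 − 31 = 116 left.
April 2132 has 30 days: 116 − 30 = 86 left.
May 2132 has 31 days: 86 − 31 = 55 left.
June 2132 has 30 days: 55 − 30 = 25 left.
25 days into July 2132 → July 25, 2132.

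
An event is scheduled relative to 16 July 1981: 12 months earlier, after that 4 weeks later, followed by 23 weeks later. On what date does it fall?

Subtracting 12 months from July 16, 1981:
month 7 − 12 = -5, which is month 7 of year 1980 → July 1980.
Day 16 is valid in July, giving July 16, 1980.
Advancing 4 weeks (= 28 days) from July 16, 1980:
July has 31 days, so 31 − 16 = 15 days remain after July 16, 1980; 28 − 15 = 13 left.
13 days into August 1980 → August 13, 1980.
Adding 23 weeks (= 161 days) from August 13, 1980:
August has 31 days, so 31 − 13 = 18 days remain after August 13, 1980; 161 − 18 = 143 left.
September 1980 has 30 days: 143 − 30 = 113 left.
October 1980 has 31 days: 113 − 31 = 82 left.
November 1980 has 30 days: 82 − 30 = 52 left.
December 1980 has 31 days: 52 − 31 = 21 left.
21 days into January 1981 → January 21, 1981.

January 21, 1981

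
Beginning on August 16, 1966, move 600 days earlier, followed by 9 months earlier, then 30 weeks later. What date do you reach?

Counting back 600 days from August 16, 1966:
Going back 16 days from August 16, 1966 reaches the end of the previous month; 600 − 16 = 584 left.
July 1966 has 31 days: 584 − 31 = 553 left.
June 1966 has 30 days: 553 − 30 = 523 left.
May 1966 has 31 days: 523 − 31 = 492 left.
April 1966 has 30 days: 492 − 30 = 462 left.
March 1966 has 31 days: 462 − 31 = 431 left.
February 1966 has 28 days (1966 is not a leap year): 431 − 28 = 403 left.
January 1966 has 31 days: 403 − 31 = 372 left.
December 1965 has 31 days: 372 − 31 = 341 left.
November 1965 has 30 days: 341 − 30 = 311 left.
October 1965 has 31 days: 311 − 31 = 280 left.
September 1965 has 30 days: 280 − 30 = 250 left.
August 1965 has 31 days: 250 − 31 = 219 left.
July 1965 has 31 days: 219 − 31 = 188 left.
June 1965 has 30 days: 188 − 30 = 158 left.
May 1965 has 31 days: 158 − 31 = 127 left.
April 1965 has 30 days: 127 − 30 = 97 left.
March 1965 has 31 days: 97 − 31 = 66 left.
February 1965 has 28 days (1965 is not a leap year): 66 − 28 = 38 left.
January 1965 has 31 days: 38 − 31 = 7 left.
December 1964 has 31 days; 31 − 7 = 24 → December 24, 1964.
Going back 9 months from December 24, 1964:
month 12 − 9 = 3 → March 1964.
Day 24 is valid in March, giving March 24, 1964.
Counting forward 30 weeks (= 210 days) from March 24, 1964:
March has 31 days, so 31 − 24 = 7 days remain after March 24, 1964; 210 − 7 = 203 left.
April 1964 has 30 days: 203 − 30 = 173 left.
May 1964 has 31 days: 173 − 31 = 142 left.
June 1964 has 30 days: 142 − 30 = 112 left.
July 1964 has 31 days: 112 − 31 = 81 left.
August 1964 has 31 days: 81 − 31 = 50 left.
September 1964 has 30 days: 50 − 30 = 20 left.
20 days into October 1964 → October 20, 1964.

October 20, 1964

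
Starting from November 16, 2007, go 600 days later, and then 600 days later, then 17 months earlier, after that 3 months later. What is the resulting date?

Counting forward 600 days from November 16, 2007:
November has 30 days, so 30 − 16 = 14 days remain after November 16, 2007; 600 − 14 = 586 left.
December 2007 has 31 days: 586 − 31 = 555 left.
January 2008 has 31 days: 555 − 31 = 524 left.
February 2008 has 29 days (2008 is a leap year): 524 − 29 = 495 left.
March 2008 has 31 days: 495 − 31 = 464 left.
April 2008 has 30 days: 464 − 30 = 434 left.
May 2008 has 31 days: 434 − 31 = 403 left.
June 2008 has 30 days: 403 − 30 = 373 left.
July 2008 has 31 days: 373 − 31 = 342 left.
August 2008 has 31 days: 342 − 31 = 311 left.
September 2008 has 30 days: 311 − 30 = 281 left.
October 2008 has 31 days: 281 − 31 = 250 left.
November 2008 has 30 days: 250 − 30 = 220 left.
December 2008 has 31 days: 220 − 31 = 189 left.
January 2009 has 31 days: 189 − 31 = 158 left.
February 2009 has 28 days (2009 is not a leap year): 158 − 28 = 130 left.
March 2009 has 31 days: 130 − 31 = 99 left.
April 2009 has 30 days: 99 − 30 = 69 left.
May 2009 has 31 days: 69 − 31 = 38 left.
June 2009 has 30 days: 38 − 30 = 8 left.
8 days into July 2009 → July 8, 2009.
Adding 600 days from July 8, 2009:
July has 31 days, so 31 − 8 = 23 days remain after July 8, 2009; 600 − 23 = 577 left.
August 2009 has 31 days: 577 − 31 = 546 left.
September 2009 has 30 days: 546 − 30 = 516 left.
October 2009 has 31 days: 516 − 31 = 485 left.
November 2009 has 30 days: 485 − 30 = 455 left.
December 2009 has 31 days: 455 − 31 = 424 left.
January 2010 has 31 days: 424 − 31 = 393 left.
February 2010 has 28 days (2010 is not a leap year): 393 − 28 = 365 left.
March 2010 has 31 days: 365 − 31 = 334 left.
April 2010 has 30 days: 334 − 30 = 304 left.
May 2010 has 31 days: 304 − 31 = 273 left.
June 2010 has 30 days: 273 − 30 = 243 left.
July 2010 has 31 days: 243 − 31 = 212 left.
August 2010 has 31 days: 212 − 31 = 181 left.
September 2010 has 30 days: 181 − 30 = 151 left.
October 2010 has 31 days: 151 − 31 = 120 left.
November 2010 has 30 days: 120 − 30 = 90 left.
December 2010 has 31 days: 90 − 31 = 59 left.
January 2011 has 31 days: 59 − 31 = 28 left.
28 days into February 2011 → February 28, 2011.
Subtracting 17 months from February 28, 2011:
month 2 − 17 = -15, which is month 9 of year 2009 → September 2009.
Day 28 is valid in September, giving September 28, 2009.
Advancing 3 months from September 28, 2009:
month 9 + 3 = 12 → December 2009.
Day 28 is valid in December, giving December 28, 2009.

December 28, 2009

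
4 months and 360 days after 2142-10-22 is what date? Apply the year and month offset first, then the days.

Advancing 4 months and 360 days from October 22, 2142: first the month/year part, then the days.
month 10 + 4 = 14, which is month 2 of year 2143 → February 2143.
Day 22 is valid in February, giving February 22, 2143.
Now add 360 days from February 22, 2143.
February has 28 days, so 28 − 22 = 6 days remain after February 22, 2143; 360 − 6 = 354 left.
March 2143 has 31 days: 354 − 31 = 323 left.
April 2143 has 30 days: 323 − 30 = 293 left.
May 2143 has 31 days: 293 − 31 = 262 left.
June 2143 has 30 days: 262 − 30 = 232 left.
July 2143 has 31 days: 232 − 31 = 201 left.
August 2143 has 31 days: 201 − 31 = 170 left.
September 2143 has 30 days: 170 − 30 = 140 left.
October 2143 has 31 days: 140 − 31 = 109 left.
November 2143 has 30 days: 109 − 30 = 79 left.
December 2143 has 31 days: 79 − 31 = 48 left.
January 2144 has 31 days: 48 − 31 = 17 left.
17 days into February 2144 → February 17, 2144.

February 17, 2144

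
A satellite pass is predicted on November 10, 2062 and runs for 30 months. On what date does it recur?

May 10, 2065

Counting forward 30 months from November 10, 2062.
month 11 + 30 = 41, which is month 5 of year 2065 → May 2065.
Day 10 is valid in May, giving May 10, 2065.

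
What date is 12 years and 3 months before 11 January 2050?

October 11, 2037

Counting back 12 years and 3 months from January 11, 2050.
-12 years → 2038; month 1 − 3 = -2, which is month 10 of year 2037 → October 2037.
Day 11 is valid in October, giving October 11, 2037.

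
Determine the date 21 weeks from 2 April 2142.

August 27, 2142

Counting forward 21 weeks = 147 days from April 2, 2142.
April has 30 days, so 30 − 2 = 28 days remain after April 2, 2142; 147 − 28 = 119 left.
May 2142 has 31 days: 119 − 31 = 88 left.
June 2142 has 30 days: 88 − 30 = 58 left.
July 2142 has 31 days: 58 − 31 = 27 left.
27 days into August 2142 → August 27, 2142.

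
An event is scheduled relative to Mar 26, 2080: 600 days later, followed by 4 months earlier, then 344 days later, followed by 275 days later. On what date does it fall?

March 27, 2083

Adding 600 days from March 26, 2080:
March has 31 days, so 31 − 26 = 5 days remain after March 26, 2080; 600 − 5 = 595 left.
April 2080 has 30 days: 595 − 30 = 565 left.
May 2080 has 31 days: 565 − 31 = 534 left.
June 2080 has 30 days: 534 − 30 = 504 left.
July 2080 has 31 days: 504 − 31 = 473 left.
August 2080 has 31 days: 473 − 31 = 442 left.
September 2080 has 30 days: 442 − 30 = 412 left.
October 2080 has 31 days: 412 − 31 = 381 left.
November 2080 has 30 days: 381 − 30 = 351 left.
December 2080 has 31 days: 351 − 31 = 320 left.
January 2081 has 31 days: 320 − 31 = 289 left.
February 2081 has 28 days (2081 is not a leap year): 289 − 28 = 261 left.
March 2081 has 31 days: 261 − 31 = 230 left.
April 2081 has 30 days: 230 − 30 = 200 left.
May 2081 has 31 days: 200 − 31 = 169 left.
June 2081 has 30 days: 169 − 30 = 139 left.
July 2081 has 31 days: 139 − 31 = 108 left.
August 2081 has 31 days: 108 − 31 = 77 left.
September 2081 has 30 days: 77 − 30 = 47 left.
October 2081 has 31 days: 47 − 31 = 16 left.
16 days into November 2081 → November 16, 2081.
Subtracting 4 months from November 16, 2081:
month 11 − 4 = 7 → July 2081.
Day 16 is valid in July, giving July 16, 2081.
Adding 344 days from July 16, 2081:
July has 31 days, so 31 − 16 = 15 days remain after July 16, 2081; 344 − 15 = 329 left.
August 2081 has 31 days: 329 − 31 = 298 left.
September 2081 has 30 days: 298 − 30 = 268 left.
October 2081 has 31 days: 268 − 31 = 237 left.
November 2081 has 30 days: 237 − 30 = 207 left.
December 2081 has 31 days: 207 − 31 = 176 left.
January 2082 has 31 days: 176 − 31 = 145 left.
February 2082 has 28 days (2082 is not a leap year): 145 − 28 = 117 left.
March 2082 has 31 days: 117 − 31 = 86 left.
April 2082 has 30 days: 86 − 30 = 56 left.
May 2082 has 31 days: 56 − 31 = 25 left.
25 days into June 2082 → June 25, 2082.
Advancing 275 days from June 25, 2082:
June has 30 days, so 30 − 25 = 5 days remain after June 25, 2082; 275 − 5 = 270 left.
July 2082 has 31 days: 270 − 31 = 239 left.
August 2082 has 31 days: 239 − 31 = 208 left.
September 2082 has 30 days: 208 − 30 = 178 left.
October 2082 has 31 days: 178 − 31 = 147 left.
November 2082 has 30 days: 147 − 30 = 117 left.
December 2082 has 31 days: 117 − 31 = 86 left.
January 2083 has 31 days: 86 − 31 = 55 left.
February 2083 has 28 days (2083 is not a leap year): 55 − 28 = 27 left.
27 days into March 2083 → March 27, 2083.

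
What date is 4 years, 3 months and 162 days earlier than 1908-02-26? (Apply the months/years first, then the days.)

June 17, 1903

Going back 4 years, 3 months and 162 days from February 26, 1908: first the month/year part, then the days.
-4 years → 1904; month 2 − 3 = -1, which is month 11 of year 1903 → November 1903.
Day 26 is valid in November, giving November 26, 1903.
Now subtract 162 days from November 26, 1903.
Going back 26 days from November 26, 1903 reaches the end of the previous month; 162 − 26 = 136 left.
October 1903 has 31 days: 136 − 31 = 105 left.
September 1903 has 30 days: 105 − 30 = 75 left.
August 1903 has 31 days: 75 − 31 = 44 left.
July 1903 has 31 days: 44 − 31 = 13 left.
June 1903 has 30 days; 30 − 13 = 17 → June 17, 1903.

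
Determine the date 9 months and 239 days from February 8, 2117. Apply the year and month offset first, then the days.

July 5, 2118

Counting forward 9 months and 239 days from February 8, 2117: first the month/year part, then the days.
month 2 + 9 = 11 → November 2117.
Day 8 is valid in November, giving November 8, 2117.
Now add 239 days from November 8, 2117.
November has 30 days, so 30 − 8 = 22 days remain after November 8, 2117; 239 − 22 = 217 left.
December 2117 has 31 days: 217 − 31 = 186 left.
January 2118 has 31 days: 186 − 31 = 155 left.
February 2118 has 28 days (2118 is not a leap year): 155 − 28 = 127 left.
March 2118 has 31 days: 127 − 31 = 96 left.
April 2118 has 30 days: 96 − 30 = 66 left.
May 2118 has 31 days: 66 − 31 = 35 left.
June 2118 has 30 days: 35 − 30 = 5 left.
5 days into July 2118 → July 5, 2118.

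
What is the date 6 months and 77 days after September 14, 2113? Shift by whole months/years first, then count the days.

Adding 6 months and 77 days from September 14, 2113: first the month/year part, then the days.
month 9 + 6 = 15, which is month 3 of year 2114 → March 2114.
Day 14 is valid in March, giving March 14, 2114.
Now add 77 days from March 14, 2114.
March has 31 days, so 31 − 14 = 17 days remain after March 14, 2114; 77 − 17 = 60 left.
April 2114 has 30 days: 60 − 30 = 30 left.
30 days into May 2114 → May 30, 2114.

May 30, 2114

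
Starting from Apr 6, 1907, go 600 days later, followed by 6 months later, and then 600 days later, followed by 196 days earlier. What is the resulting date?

July 4, 1910

Adding 600 days from April 6, 1907:
April has 30 days, so 30 − 6 = 24 days remain after April 6, 1907; 600 − 24 = 576 left.
May 1907 has 31 days: 576 − 31 = 545 left.
June 1907 has 30 days: 545 − 30 = 515 left.
July 1907 has 31 days: 515 − 31 = 484 left.
August 1907 has 31 days: 484 − 31 = 453 left.
September 1907 has 30 days: 453 − 30 = 423 left.
October 1907 has 31 days: 423 − 31 = 392 left.
November 1907 has 30 days: 392 − 30 = 362 left.
December 1907 has 31 days: 362 − 31 = 331 left.
January 1908 has 31 days: 331 − 31 = 300 left.
February 1908 has 29 days (1908 is a leap year): 300 − 29 = 271 left.
March 1908 has 31 days: 271 − 31 = 240 left.
April 1908 has 30 days: 240 − 30 = 210 left.
May 1908 has 31 days: 210 − 31 = 179 left.
June 1908 has 30 days: 179 − 30 = 149 left.
July 1908 has 31 days: 149 − 31 = 118 left.
August 1908 has 31 days: 118 − 31 = 87 left.
September 1908 has 30 days: 87 − 30 = 57 left.
October 1908 has 31 days: 57 − 31 = 26 left.
26 days into November 1908 → November 26, 1908.
Counting forward 6 months from November 26, 1908:
month 11 + 6 = 17, which is month 5 of year 1909 → May 1909.
Day 26 is valid in May, giving May 26, 1909.
Adding 600 days from May 26, 1909:
May has 31 days, so 31 − 26 = 5 days remain after May 26, 1909; 600 − 5 = 595 left.
June 1909 has 30 days: 595 − 30 = 565 left.
July 1909 has 31 days: 565 − 31 = 534 left.
August 1909 has 31 days: 534 − 31 = 503 left.
September 1909 has 30 days: 503 − 30 = 473 left.
October 1909 has 31 days: 473 − 31 = 442 left.
November 1909 has 30 days: 442 − 30 = 412 left.
December 1909 has 31 days: 412 − 31 = 381 left.
January 1910 has 31 days: 381 − 31 = 350 left.
February 1910 has 28 days (1910 is not a leap year): 350 − 28 = 322 left.
March 1910 has 31 days: 322 − 31 = 291 left.
April 1910 has 30 days: 291 − 30 = 261 left.
May 1910 has 31 days: 261 − 31 = 230 left.
June 1910 has 30 days: 230 − 30 = 200 left.
July 1910 has 31 days: 200 − 31 = 169 left.
August 1910 has 31 days: 169 − 31 = 138 left.
September 1910 has 30 days: 138 − 30 = 108 left.
October 1910 has 31 days: 108 − 31 = 77 left.
November 1910 has 30 days: 77 − 30 = 47 left.
December 1910 has 31 days: 47 − 31 = 16 left.
16 days into January 1911 → January 16, 1911.
Going back 196 days from January 16, 1911:
Going back 16 days from January 16, 1911 reaches the end of the previous month; 196 − 16 = 180 left.
December 1910 has 31 days: 180 − 31 = 149 left.
November 1910 has 30 days: 149 − 30 = 119 left.
October 1910 has 31 days: 119 − 31 = 88 left.
September 1910 has 30 days: 88 − 30 = 58 left.
August 1910 has 31 days: 58 − 31 = 27 left.
July 1910 has 31 days; 31 − 27 = 4 → July 4, 1910.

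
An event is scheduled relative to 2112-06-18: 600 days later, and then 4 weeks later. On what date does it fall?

March 8, 2114

Advancing 600 days from June 18, 2112:
June has 30 days, so 30 − 18 = 12 days remain after June 18, 2112; 600 − 12 = 588 left.
July 2112 has 31 days: 588 − 31 = 557 left.
August 2112 has 31 days: 557 − 31 = 526 left.
September 2112 has 30 days: 526 − 30 = 496 left.
October 2112 has 31 days: 496 − 31 = 465 left.
November 2112 has 30 days: 465 − 30 = 435 left.
December 2112 has 31 days: 435 − 31 = 404 left.
January 2113 has 31 days: 404 − 31 = 373 left.
February 2113 has 28 days (2113 is not a leap year): 373 − 28 = 345 left.
March 2113 has 31 days: 345 − 31 = 314 left.
April 2113 has 30 days: 314 − 30 = 284 left.
May 2113 has 31 days: 284 − 31 = 253 left.
June 2113 has 30 days: 253 − 30 = 223 left.
July 2113 has 31 days: 223 − 31 = 192 left.
August 2113 has 31 days: 192 − 31 = 161 left.
September 2113 has 30 days: 161 − 30 = 131 left.
October 2113 has 31 days: 131 − 31 = 100 left.
November 2113 has 30 days: 100 − 30 = 70 left.
December 2113 has 31 days: 70 − 31 = 39 left.
January 2114 has 31 days: 39 − 31 = 8 left.
8 days into February 2114 → February 8, 2114.
Advancing 4 weeks (= 28 days) from February 8, 2114:
February has 28 days, so 28 − 8 = 20 days remain after February 8, 2114; 28 − 20 = 8 left.
8 days into March 2114 → March 8, 2114.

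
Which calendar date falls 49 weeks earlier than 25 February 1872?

Going back 49 weeks = 343 days from February 25, 1872.
Going back 25 days from February 25, 1872 reaches the end of the previous month; 343 − 25 = 318 left.
January 1872 has 31 days: 318 − 31 = 287 left.
December 1871 has 31 days: 287 − 31 = 256 left.
November 1871 has 30 days: 256 − 30 = 226 left.
October 1871 has 31 days: 226 − 31 = 195 left.
September 1871 has 30 days: 195 − 30 = 165 left.
August 1871 has 31 days: 165 − 31 = 134 left.
July 1871 has 31 days: 134 − 31 = 103 left.
June 1871 has 30 days: 103 − 30 = 73 left.
May 1871 has 31 days: 73 − 31 = 42 left.
April 1871 has 30 days: 42 − 30 = 12 left.
March 1871 has 31 days; 31 − 12 = 19 → March 19, 1871.

March 19, 1871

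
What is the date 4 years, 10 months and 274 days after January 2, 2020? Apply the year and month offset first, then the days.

Adding 4 years, 10 months and 274 days from January 2, 2020: first the month/year part, then the days.
+4 years → 2024; month 1 + 10 = 11 → November 2024.
Day 2 is valid in November, giving November 2, 2024.
Now add 274 days from November 2, 2024.
November has 30 days, so 30 − 2 = 28 days remain after November 2, 2024; 274 − 28 = 246 left.
December 2024 has 31 days: 246 − 31 = 215 left.
January 2025 has 31 days: 215 − 31 = 184 left.
February 2025 has 28 days (2025 is not a leap year): 184 − 28 = 156 left.
March 2025 has 31 days: 156 − 31 = 125 left.
April 2025 has 30 days: 125 − 30 = 95 left.
May 2025 has 31 days: 95 − 31 = 64 left.
June 2025 has 30 days: 64 − 30 = 34 left.
July 2025 has 31 days: 34 − 31 = 3 left.
3 days into August 2025 → August 3, 2025.

August 3, 2025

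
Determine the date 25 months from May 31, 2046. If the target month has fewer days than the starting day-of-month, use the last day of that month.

Counting forward 25 months from May 31, 2046.
month 5 + 25 = 30, which is month 6 of year 2048 → June 2048.
June 2048 has only 30 days and the start was day 31, so the date clamps to June 30, 2048.

June 30, 2048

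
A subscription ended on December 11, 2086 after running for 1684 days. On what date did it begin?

Subtracting 1684 days from December 11, 2086.
Going back 11 days from December 11, 2086 reaches the end of the previous month; 1684 − 11 = 1673 left.
November 2086 has 30 days: 1673 − 30 = 1643 left.
October 2086 has 31 days: 1643 − 31 = 1612 left.
September 2086 has 30 days: 1612 − 30 = 1582 left.
August 2086 has 31 days: 1582 − 31 = 1551 left.
July 2086 has 31 days: 1551 − 31 = 1520 left.
June 2086 has 30 days: 1520 − 30 = 1490 left.
May 2086 has 31 days: 1490 − 31 = 1459 left.
April 2086 has 30 days: 1459 − 30 = 1429 left.
March 2086 has 31 days: 1429 − 31 = 1398 left.
February 2086 has 28 days (2086 is not a leap year): 1398 − 28 = 1370 left.
January 2086 has 31 days: 1370 − 31 = 1339 left.
December 2085 has 31 days: 1339 − 31 = 1308 left.
November 2085 has 30 days: 1308 − 30 = 1278 left.
October 2085 has 31 days: 1278 − 31 = 1247 left.
September 2085 has 30 days: 1247 − 30 = 1217 left.
August 2085 has 31 days: 1217 − 31 = 1186 left.
July 2085 has 31 days: 1186 − 31 = 1155 left.
June 2085 has 30 days: 1155 − 30 = 1125 left.
May 2085 has 31 days: 1125 − 31 = 1094 left.
April 2085 has 30 days: 1094 − 30 = 1064 left.
March 2085 has 31 days: 1064 − 31 = 1033 left.
February 2085 has 28 days (2085 is not a leap year): 1033 − 28 = 1005 left.
January 2085 has 31 days: 1005 − 31 = 974 left.
December 2084 has 31 days: 974 − 31 = 943 left.
November 2084 has 30 days: 943 − 30 = 913 left.
October 2084 has 31 days: 913 − 31 = 882 left.
September 2084 has 30 days: 882 − 30 = 852 left.
August 2084 has 31 days: 852 − 31 = 821 left.
July 2084 has 31 days: 821 − 31 = 790 left.
June 2084 has 30 days: 790 − 30 = 760 left.
May 2084 has 31 days: 760 − 31 = 729 left.
April 2084 has 30 days: 729 − 30 = 699 left.
March 2084 has 31 days: 699 − 31 = 668 left.
February 2084 has 29 days (2084 is a leap year): 668 − 29 = 639 left.
January 2084 has 31 days: 639 − 31 = 608 left.
December 2083 has 31 days: 608 − 31 = 577 left.
November 2083 has 30 days: 577 − 30 = 547 left.
October 2083 has 31 days: 547 − 31 = 516 left.
September 2083 has 30 days: 516 − 30 = 486 left.
August 2083 has 31 days: 486 − 31 = 455 left.
July 2083 has 31 days: 455 − 31 = 424 left.
June 2083 has 30 days: 424 − 30 = 394 left.
May 2083 has 31 days: 394 − 31 = 363 left.
April 2083 has 30 days: 363 − 30 = 333 left.
March 2083 has 31 days: 333 − 31 = 302 left.
February 2083 has 28 days (2083 is not a leap year): 302 − 28 = 274 left.
January 2083 has 31 days: 274 − 31 = 243 left.
December 2082 has 31 days: 243 − 31 = 212 left.
November 2082 has 30 days: 212 − 30 = 182 left.
October 2082 has 31 days: 182 − 31 = 151 left.
September 2082 has 30 days: 151 − 30 = 121 left.
August 2082 has 31 days: 121 − 31 = 90 left.
July 2082 has 31 days: 90 − 31 = 59 left.
June 2082 has 30 days: 59 − 30 = 29 left.
May 2082 has 31 days; 31 − 29 = 2 → May 2, 2082.

May 2, 2082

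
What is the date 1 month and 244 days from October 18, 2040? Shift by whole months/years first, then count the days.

Counting forward 1 month and 244 days from October 18, 2040: first the month/year part, then the days.
month 10 + 1 = 11 → November 2040.
Day 18 is valid in November, giving November 18, 2040.
Now add 244 days from November 18, 2040.
November has 30 days, so 30 − 18 = 12 days remain after November 18, 2040; 244 − 12 = 232 left.
December 2040 has 31 days: 232 − 31 = 201 left.
January 2041 has 31 days: 201 − 31 = 170 left.
February 2041 has 28 days (2041 is not a leap year): 170 − 28 = 142 left.
March 2041 has 31 days: 142 − 31 = 111 left.
April 2041 has 30 days: 111 − 30 = 81 left.
May 2041 has 31 days: 81 − 31 = 50 left.
June 2041 has 30 days: 50 − 30 = 20 left.
20 days into July 2041 → July 20, 2041.

July 20, 2041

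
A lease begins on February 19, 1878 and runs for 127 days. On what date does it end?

Counting forward 127 days from February 19, 1878.
February has 28 days, so 28 − 19 = 9 days remain after February 19, 1878; 127 − 9 = 118 left.
March 1878 has 31 days: 118 − 31 = 87 left.
April 1878 has 30 days: 87 − 30 = 57 left.
May 1878 has 31 days: 57 − 31 = 26 left.
26 days into June 1878 → June 26, 1878.

June 26, 1878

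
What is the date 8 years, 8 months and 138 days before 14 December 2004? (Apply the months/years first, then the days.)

November 28, 1995

Counting back 8 years, 8 months and 138 days from December 14, 2004: first the month/year part, then the days.
-8 years → 1996; month 12 − 8 = 4 → April 1996.
Day 14 is valid in April, giving April 14, 1996.
Now subtract 138 days from April 14, 1996.
Going back 14 days from April 14, 1996 reaches the end of the previous month; 138 − 14 = 124 left.
March 1996 has 31 days: 124 − 31 = 93 left.
February 1996 has 29 days (1996 is a leap year): 93 − 29 = 64 left.
January 1996 has 31 days: 64 − 31 = 33 left.
December 1995 has 31 days: 33 − 31 = 2 left.
November 1995 has 30 days; 30 − 2 = 28 → November 28, 1995.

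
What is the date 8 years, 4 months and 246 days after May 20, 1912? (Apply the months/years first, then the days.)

May 24, 1921

Adding 8 years, 4 months and 246 days from May 20, 1912: first the month/year part, then the days.
+8 years → 1920; month 5 + 4 = 9 → September 1920.
Day 20 is valid in September, giving September 20, 1920.
Now add 246 days from September 20, 1920.
September has 30 days, so 30 − 20 = 10 days remain after September 20, 1920; 246 − 10 = 236 left.
October 1920 has 31 days: 236 − 31 = 205 left.
November 1920 has 30 days: 205 − 30 = 175 left.
December 1920 has 31 days: 175 − 31 = 144 left.
January 1921 has 31 days: 144 − 31 = 113 left.
February 1921 has 28 days (1921 is not a leap year): 113 − 28 = 85 left.
March 1921 has 31 days: 85 − 31 = 54 left.
April 1921 has 30 days: 54 − 30 = 24 left.
24 days into May 1921 → May 24, 1921.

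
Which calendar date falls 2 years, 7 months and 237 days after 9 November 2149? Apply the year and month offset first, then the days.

February 1, 2153

Advancing 2 years, 7 months and 237 days from November 9, 2149: first the month/year part, then the days.
+2 years → 2151; month 11 + 7 = 18, which is month 6 of year 2152 → June 2152.
Day 9 is valid in June, giving June 9, 2152.
Now add 237 days from June 9, 2152.
June has 30 days, so 30 − 9 = 21 days remain after June 9, 2152; 237 − 21 = 216 left.
July 2152 has 31 days: 216 − 31 = 185 left.
August 2152 has 31 days: 185 − 31 = 154 left.
September 2152 has 30 days: 154 − 30 = 124 left.
October 2152 has 31 days: 124 − 31 = 93 left.
November 2152 has 30 days: 93 − 30 = 63 left.
December 2152 has 31 days: 63 − 31 = 32 left.
January 2153 has 31 days: 32 − 31 = 1 left.
1 day into February 2153 → February 1, 2153.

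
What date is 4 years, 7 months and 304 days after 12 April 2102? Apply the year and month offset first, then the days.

September 12, 2107

Advancing 4 years, 7 months and 304 days from April 12, 2102: first the month/year part, then the days.
+4 years → 2106; month 4 + 7 = 11 → November 2106.
Day 12 is valid in November, giving November 12, 2106.
Now add 304 days from November 12, 2106.
November has 30 days, so 30 − 12 = 18 days remain after November 12, 2106; 304 − 18 = 286 left.
December 2106 has 31 days: 286 − 31 = 255 left.
January 2107 has 31 days: 255 − 31 = 224 left.
February 2107 has 28 days (2107 is not a leap year): 224 − 28 = 196 left.
March 2107 has 31 days: 196 − 31 = 165 left.
April 2107 has 30 days: 165 − 30 = 135 left.
May 2107 has 31 days: 135 − 31 = 104 left.
June 2107 has 30 days: 104 − 30 = 74 left.
July 2107 has 31 days: 74 − 31 = 43 left.
August 2107 has 31 days: 43 − 31 = 12 left.
12 days into September 2107 → September 12, 2107.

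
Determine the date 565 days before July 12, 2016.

December 25, 2014

Counting back 565 days from July 12, 2016.
Going back 12 days from July 12, 2016 reaches the end of the previous month; 565 − 12 = 553 left.
June 2016 has 30 days: 553 − 30 = 523 left.
May 2016 has 31 days: 523 − 31 = 492 left.
April 2016 has 30 days: 492 − 30 = 462 left.
March 2016 has 31 days: 462 − 31 = 431 left.
February 2016 has 29 days (2016 is a leap year): 431 − 29 = 402 left.
January 2016 has 31 days: 402 − 31 = 371 left.
December 2015 has 31 days: 371 − 31 = 340 left.
November 2015 has 30 days: 340 − 30 = 310 left.
October 2015 has 31 days: 310 − 31 = 279 left.
September 2015 has 30 days: 279 − 30 = 249 left.
August 2015 has 31 days: 249 − 31 = 218 left.
July 2015 has 31 days: 218 − 31 = 187 left.
June 2015 has 30 days: 187 − 30 = 157 left.
May 2015 has 31 days: 157 − 31 = 126 left.
April 2015 has 30 days: 126 − 30 = 96 left.
March 2015 has 31 days: 96 − 31 = 65 left.
February 2015 has 28 days (2015 is not a leap year): 65 − 28 = 37 left.
January 2015 has 31 days: 37 − 31 = 6 left.
December 2014 has 31 days; 31 − 6 = 25 → December 25, 2014.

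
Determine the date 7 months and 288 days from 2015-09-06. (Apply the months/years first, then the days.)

January 19, 2017

Counting forward 7 months and 288 days from September 6, 2015: first the month/year part, then the days.
month 9 + 7 = 16, which is month 4 of year 2016 → April 2016.
Day 6 is valid in April, giving April 6, 2016.
Now add 288 days from April 6, 2016.
April has 30 days, so 30 − 6 = 24 days remain after April 6, 2016; 288 − 24 = 264 left.
May 2016 has 31 days: 264 − 31 = 233 left.
June 2016 has 30 days: 233 − 30 = 203 left.
July 2016 has 31 days: 203 − 31 = 172 left.
August 2016 has 31 days: 172 − 31 = 141 left.
September 2016 has 30 days: 141 − 30 = 111 left.
October 2016 has 31 days: 111 − 31 = 80 left.
November 2016 has 30 days: 80 − 30 = 50 left.
December 2016 has 31 days: 50 − 31 = 19 left.
19 days into January 2017 → January 19, 2017.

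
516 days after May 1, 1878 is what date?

September 29, 1879

Advancing 516 days from May 1, 1878.
May has 31 days, so 31 − 1 = 30 days remain after May 1, 1878; 516 − 30 = 486 left.
June 1878 has 30 days: 486 − 30 = 456 left.
July 1878 has 31 days: 456 − 31 = 425 left.
August 1878 has 31 days: 425 − 31 = 394 left.
September 1878 has 30 days: 394 − 30 = 364 left.
October 1878 has 31 days: 364 − 31 = 333 left.
November 1878 has 30 days: 333 − 30 = 303 left.
December 1878 has 31 days: 303 − 31 = 272 left.
January 1879 has 31 days: 272 − 31 = 241 left.
February 1879 has 28 days (1879 is not a leap year): 241 − 28 = 213 left.
March 1879 has 31 days: 213 − 31 = 182 left.
April 1879 has 30 days: 182 − 30 = 152 left.
May 1879 has 31 days: 152 − 31 = 121 left.
June 1879 has 30 days: 121 − 30 = 91 left.
July 1879 has 31 days: 91 − 31 = 60 left.
August 1879 has 31 days: 60 − 31 = 29 left.
29 days into September 1879 → September 29, 1879.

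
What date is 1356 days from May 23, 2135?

February 7, 2139

Counting forward 1356 days from May 23, 2135.
May has 31 days, so 31 − 23 = 8 days remain after May 23, 2135; 1356 − 8 = 1348 left.
June 2135 has 30 days: 1348 − 30 = 1318 left.
July 2135 has 31 days: 1318 − 31 = 1287 left.
August 2135 has 31 days: 1287 − 31 = 1256 left.
September 2135 has 30 days: 1256 − 30 = 1226 left.
October 2135 has 31 days: 1226 − 31 = 1195 left.
November 2135 has 30 days: 1195 − 30 = 1165 left.
December 2135 has 31 days: 1165 − 31 = 1134 left.
January 2136 has 31 days: 1134 − 31 = 1103 left.
February 2136 has 29 days (2136 is a leap year): 1103 − 29 = 1074 left.
March 2136 has 31 days: 1074 − 31 = 1043 left.
April 2136 has 30 days: 1043 − 30 = 1013 left.
May 2136 has 31 days: 1013 − 31 = 982 left.
June 2136 has 30 days: 982 − 30 = 952 left.
July 2136 has 31 days: 952 − 31 = 921 left.
August 2136 has 31 days: 921 − 31 = 890 left.
September 2136 has 30 days: 890 − 30 = 860 left.
October 2136 has 31 days: 860 − 31 = 829 left.
November 2136 has 30 days: 829 − 30 = 799 left.
December 2136 has 31 days: 799 − 31 = 768 left.
January 2137 has 31 days: 768 − 31 = 737 left.
February 2137 has 28 days (2137 is not a leap year): 737 − 28 = 709 left.
March 2137 has 31 days: 709 − 31 = 678 left.
April 2137 has 30 days: 678 − 30 = 648 left.
May 2137 has 31 days: 648 − 31 = 617 left.
June 2137 has 30 days: 617 − 30 = 587 left.
July 2137 has 31 days: 587 − 31 = 556 left.
August 2137 has 31 days: 556 − 31 = 525 left.
September 2137 has 30 days: 525 − 30 = 495 left.
October 2137 has 31 days: 495 − 31 = 464 left.
November 2137 has 30 days: 464 − 30 = 434 left.
December 2137 has 31 days: 434 − 31 = 403 left.
January 2138 has 31 days: 403 − 31 = 372 left.
February 2138 has 28 days (2138 is not a leap year): 372 − 28 = 344 left.
March 2138 has 31 days: 344 − 31 = 313 left.
April 2138 has 30 days: 313 − 30 = 283 left.
May 2138 has 31 days: 283 − 31 = 252 left.
June 2138 has 30 days: 252 − 30 = 222 left.
July 2138 has 31 days: 222 − 31 = 191 left.
August 2138 has 31 days: 191 − 31 = 160 left.
September 2138 has 30 days: 160 − 30 = 130 left.
October 2138 has 31 days: 130 − 31 = 99 left.
November 2138 has 30 days: 99 − 30 = 69 left.
December 2138 has 31 days: 69 − 31 = 38 left.
January 2139 has 31 days: 38 − 31 = 7 left.
7 days into February 2139 → February 7, 2139.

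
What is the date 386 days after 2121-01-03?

Advancing 386 days from January 3, 2121.
January has 31 days, so 31 − 3 = 28 days remain after January 3, 2121; 386 − 28 = 358 left.
February 2121 has 28 days (2121 is not a leap year): 358 − 28 = 330 left.
March 2121 has 31 days: 330 − 31 = 299 left.
April 2121 has 30 days: 299 − 30 = 269 left.
May 2121 has 31 days: 269 − 31 = 238 left.
June 2121 has 30 days: 238 − 30 = 208 left.
July 2121 has 31 days: 208 − 31 = 177 left.
August 2121 has 31 days: 177 − 31 = 146 left.
September 2121 has 30 days: 146 − 30 = 116 left.
October 2121 has 31 days: 116 − 31 = 85 left.
November 2121 has 30 days: 85 − 30 = 55 left.
December 2121 has 31 days: 55 − 31 = 24 left.
24 days into January 2122 → January 24, 2122.

January 24, 2122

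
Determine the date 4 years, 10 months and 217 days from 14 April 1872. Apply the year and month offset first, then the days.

Counting forward 4 years, 10 months and 217 days from April 14, 1872: first the month/year part, then the days.
+4 years → 1876; month 4 + 10 = 14, which is month 2 of year 1877 → February 1877.
Day 14 is valid in February, giving February 14, 1877.
Now add 217 days from February 14, 1877.
February has 28 days, so 28 − 14 = 14 days remain after February 14, 1877; 217 − 14 = 203 left.
March 1877 has 31 days: 203 − 31 = 172 left.
April 1877 has 30 days: 172 − 30 = 142 left.
May 1877 has 31 days: 142 − 31 = 111 left.
June 1877 has 30 days: 111 − 30 = 81 left.
July 1877 has 31 days: 81 − 31 = 50 left.
August 1877 has 31 days: 50 − 31 = 19 left.
19 days into September 1877 → September 19, 1877.

September 19, 1877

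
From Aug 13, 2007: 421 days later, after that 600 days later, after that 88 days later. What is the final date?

August 26, 2010

Advancing 421 days from August 13, 2007:
August has 31 days, so 31 − 13 = 18 days remain after August 13, 2007; 421 − 18 = 403 left.
September 2007 has 30 days: 403 − 30 = 373 left.
October 2007 has 31 days: 373 − 31 = 342 left.
November 2007 has 30 days: 342 − 30 = 312 left.
December 2007 has 31 days: 312 − 31 = 281 left.
January 2008 has 31 days: 281 − 31 = 250 left.
February 2008 has 29 days (2008 is a leap year): 250 − 29 = 221 left.
March 2008 has 31 days: 221 − 31 = 190 left.
April 2008 has 30 days: 190 − 30 = 160 left.
May 2008 has 31 days: 160 − 31 = 129 left.
June 2008 has 30 days: 129 − 30 = 99 left.
July 2008 has 31 days: 99 − 31 = 68 left.
August 2008 has 31 days: 68 − 31 = 37 left.
September 2008 has 30 days: 37 − 30 = 7 left.
7 days into October 2008 → October 7, 2008.
Advancing 600 days from October 7, 2008:
October has 31 days, so 31 − 7 = 24 days remain after October 7, 2008; 600 − 24 = 576 left.
November 2008 has 30 days: 576 − 30 = 546 left.
December 2008 has 31 days: 546 − 31 = 515 left.
January 2009 has 31 days: 515 − 31 = 484 left.
February 2009 has 28 days (2009 is not a leap year): 484 − 28 = 456 left.
March 2009 has 31 days: 456 − 31 = 425 left.
April 2009 has 30 days: 425 − 30 = 395 left.
May 2009 has 31 days: 395 − 31 = 364 left.
June 2009 has 30 days: 364 − 30 = 334 left.
July 2009 has 31 days: 334 − 31 = 303 left.
August 2009 has 31 days: 303 − 31 = 272 left.
September 2009 has 30 days: 272 − 30 = 242 left.
October 2009 has 31 days: 242 − 31 = 211 left.
November 2009 has 30 days: 211 − 30 = 181 left.
December 2009 has 31 days: 181 − 31 = 150 left.
January 2010 has 31 days: 150 − 31 = 119 left.
February 2010 has 28 days (2010 is not a leap year): 119 − 28 = 91 left.
March 2010 has 31 days: 91 − 31 = 60 left.
April 2010 has 30 days: 60 − 30 = 30 left.
30 days into May 2010 → May 30, 2010.
Counting forward 88 days from May 30, 2010:
May has 31 days, so 31 − 30 = 1 day remains after May 30, 2010; 88 − 1 = 87 left.
June 2010 has 30 days: 87 − 30 = 57 left.
July 2010 has 31 days: 57 − 31 = 26 left.
26 days into August 2010 → August 26, 2010.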